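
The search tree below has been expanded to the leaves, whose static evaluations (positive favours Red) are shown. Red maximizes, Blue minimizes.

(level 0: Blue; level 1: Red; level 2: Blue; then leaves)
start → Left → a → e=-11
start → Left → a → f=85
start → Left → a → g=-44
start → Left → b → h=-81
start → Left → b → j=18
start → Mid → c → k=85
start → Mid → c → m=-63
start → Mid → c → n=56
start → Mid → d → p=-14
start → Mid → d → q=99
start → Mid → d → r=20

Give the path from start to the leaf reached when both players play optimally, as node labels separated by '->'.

start -> Left -> a -> g

a (Blue): min(-11, 85, -44) = -44
b (Blue): min(-81, 18) = -81
Left (Red): max(-44, -81) = -44
c (Blue): min(85, -63, 56) = -63
d (Blue): min(-14, 99, 20) = -14
Mid (Red): max(-63, -14) = -14
start (Blue): min(-44, -14) = -44
At start, Blue picks Left (lowest: -44).
At Left, Red picks a (highest: -44).
At a, Blue picks g (lowest: -44).
Terminal value -44.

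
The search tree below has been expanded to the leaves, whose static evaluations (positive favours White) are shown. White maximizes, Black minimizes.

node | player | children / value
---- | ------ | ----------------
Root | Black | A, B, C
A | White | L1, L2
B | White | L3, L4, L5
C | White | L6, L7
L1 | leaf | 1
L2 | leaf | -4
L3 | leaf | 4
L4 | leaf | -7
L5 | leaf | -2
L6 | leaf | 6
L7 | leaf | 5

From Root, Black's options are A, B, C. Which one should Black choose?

A (White): max(1, -4) = 1
B (White): max(4, -7, -2) = 4
C (White): max(6, 5) = 6
Root (Black): min(1, 4, 6) = 1
Black at Root wants the lowest of {A=1, B=4, C=6}, so chooses A.

A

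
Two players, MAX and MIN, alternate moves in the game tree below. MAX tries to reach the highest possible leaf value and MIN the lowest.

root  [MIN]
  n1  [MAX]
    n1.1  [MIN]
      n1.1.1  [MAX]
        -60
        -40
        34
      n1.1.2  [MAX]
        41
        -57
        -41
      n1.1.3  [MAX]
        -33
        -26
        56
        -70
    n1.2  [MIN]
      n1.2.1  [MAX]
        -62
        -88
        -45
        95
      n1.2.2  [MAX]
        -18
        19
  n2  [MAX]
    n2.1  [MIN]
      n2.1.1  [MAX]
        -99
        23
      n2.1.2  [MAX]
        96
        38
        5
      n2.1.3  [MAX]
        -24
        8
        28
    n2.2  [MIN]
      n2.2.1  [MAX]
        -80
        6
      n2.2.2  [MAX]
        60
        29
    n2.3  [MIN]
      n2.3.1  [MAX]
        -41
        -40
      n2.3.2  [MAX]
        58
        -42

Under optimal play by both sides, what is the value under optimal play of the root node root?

23

n1.1.1 (MAX): max(-60, -40, 34) = 34
n1.1.2 (MAX): max(41, -57, -41) = 41
n1.1.3 (MAX): max(-33, -26, 56, -70) = 56
n1.1 (MIN): min(34, 41, 56) = 34
n1.2.1 (MAX): max(-62, -88, -45, 95) = 95
n1.2.2 (MAX): max(-18, 19) = 19
n1.2 (MIN): min(95, 19) = 19
n1 (MAX): max(34, 19) = 34
n2.1.1 (MAX): max(-99, 23) = 23
n2.1.2 (MAX): max(96, 38, 5) = 96
n2.1.3 (MAX): max(-24, 8, 28) = 28
n2.1 (MIN): min(23, 96, 28) = 23
n2.2.1 (MAX): max(-80, 6) = 6
n2.2.2 (MAX): max(60, 29) = 60
n2.2 (MIN): min(6, 60) = 6
n2.3.1 (MAX): max(-41, -40) = -40
n2.3.2 (MAX): max(58, -42) = 58
n2.3 (MIN): min(-40, 58) = -40
n2 (MAX): max(23, 6, -40) = 23
root (MIN): min(34, 23) = 23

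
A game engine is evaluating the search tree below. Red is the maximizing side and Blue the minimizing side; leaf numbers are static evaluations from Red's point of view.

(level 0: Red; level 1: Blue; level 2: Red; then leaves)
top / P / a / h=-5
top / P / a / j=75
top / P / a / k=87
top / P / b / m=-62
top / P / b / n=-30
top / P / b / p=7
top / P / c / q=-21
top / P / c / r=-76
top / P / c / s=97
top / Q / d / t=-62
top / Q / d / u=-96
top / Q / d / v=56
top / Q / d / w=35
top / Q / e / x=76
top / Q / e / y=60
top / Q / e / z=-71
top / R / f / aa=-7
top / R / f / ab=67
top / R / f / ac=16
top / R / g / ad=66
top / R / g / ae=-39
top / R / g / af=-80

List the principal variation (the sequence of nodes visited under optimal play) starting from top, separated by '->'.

a (Red): max(-5, 75, 87) = 87
b (Red): max(-62, -30, 7) = 7
c (Red): max(-21, -76, 97) = 97
P (Blue): min(87, 7, 97) = 7
d (Red): max(-62, -96, 56, 35) = 56
e (Red): max(76, 60, -71) = 76
Q (Blue): min(56, 76) = 56
f (Red): max(-7, 67, 16) = 67
g (Red): max(66, -39, -80) = 66
R (Blue): min(67, 66) = 66
top (Red): max(7, 56, 66) = 66
At top, Red picks R (highest: 66).
At R, Blue picks g (lowest: 66).
At g, Red picks ad (highest: 66).
Terminal value 66.

top -> R -> g -> ad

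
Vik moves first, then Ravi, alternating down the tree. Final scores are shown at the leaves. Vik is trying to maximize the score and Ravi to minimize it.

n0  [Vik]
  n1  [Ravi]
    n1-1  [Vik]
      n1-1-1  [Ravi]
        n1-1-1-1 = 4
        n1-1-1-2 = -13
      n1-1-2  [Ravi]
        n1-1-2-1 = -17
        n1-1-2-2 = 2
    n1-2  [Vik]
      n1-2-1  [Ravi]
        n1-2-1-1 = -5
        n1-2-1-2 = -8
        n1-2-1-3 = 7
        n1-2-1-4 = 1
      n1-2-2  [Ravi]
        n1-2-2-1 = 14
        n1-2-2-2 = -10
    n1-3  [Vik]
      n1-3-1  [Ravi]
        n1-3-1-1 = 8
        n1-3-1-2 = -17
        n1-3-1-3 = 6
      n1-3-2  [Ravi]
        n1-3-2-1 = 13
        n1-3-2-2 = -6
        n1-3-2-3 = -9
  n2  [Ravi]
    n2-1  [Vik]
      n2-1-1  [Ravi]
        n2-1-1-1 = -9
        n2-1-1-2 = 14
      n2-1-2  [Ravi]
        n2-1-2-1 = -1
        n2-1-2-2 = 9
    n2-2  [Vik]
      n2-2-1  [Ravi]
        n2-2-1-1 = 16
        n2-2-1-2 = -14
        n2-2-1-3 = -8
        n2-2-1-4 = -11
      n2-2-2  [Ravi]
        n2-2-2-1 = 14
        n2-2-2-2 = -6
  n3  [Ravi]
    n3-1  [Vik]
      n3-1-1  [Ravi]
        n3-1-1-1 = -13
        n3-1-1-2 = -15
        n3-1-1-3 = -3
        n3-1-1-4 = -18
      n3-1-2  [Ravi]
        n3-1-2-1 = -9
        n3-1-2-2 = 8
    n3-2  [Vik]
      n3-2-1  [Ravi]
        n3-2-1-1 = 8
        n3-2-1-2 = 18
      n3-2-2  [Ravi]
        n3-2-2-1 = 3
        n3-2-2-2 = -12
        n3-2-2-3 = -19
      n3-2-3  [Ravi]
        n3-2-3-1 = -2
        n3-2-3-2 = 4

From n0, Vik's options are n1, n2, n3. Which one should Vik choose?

n2

n1-1-1 (Ravi): min(4, -13) = -13
n1-1-2 (Ravi): min(-17, 2) = -17
n1-1 (Vik): max(-13, -17) = -13
n1-2-1 (Ravi): min(-5, -8, 7, 1) = -8
n1-2-2 (Ravi): min(14, -10) = -10
n1-2 (Vik): max(-8, -10) = -8
n1-3-1 (Ravi): min(8, -17, 6) = -17
n1-3-2 (Ravi): min(13, -6, -9) = -9
n1-3 (Vik): max(-17, -9) = -9
n1 (Ravi): min(-13, -8, -9) = -13
n2-1-1 (Ravi): min(-9, 14) = -9
n2-1-2 (Ravi): min(-1, 9) = -1
n2-1 (Vik): max(-9, -1) = -1
n2-2-1 (Ravi): min(16, -14, -8, -11) = -14
n2-2-2 (Ravi): min(14, -6) = -6
n2-2 (Vik): max(-14, -6) = -6
n2 (Ravi): min(-1, -6) = -6
n3-1-1 (Ravi): min(-13, -15, -3, -18) = -18
n3-1-2 (Ravi): min(-9, 8) = -9
n3-1 (Vik): max(-18, -9) = -9
n3-2-1 (Ravi): min(8, 18) = 8
n3-2-2 (Ravi): min(3, -12, -19) = -19
n3-2-3 (Ravi): min(-2, 4) = -2
n3-2 (Vik): max(8, -19, -2) = 8
n3 (Ravi): min(-9, 8) = -9
n0 (Vik): max(-13, -6, -9) = -6
Vik at n0 wants the highest of {n1=-13, n2=-6, n3=-9}, so chooses n2.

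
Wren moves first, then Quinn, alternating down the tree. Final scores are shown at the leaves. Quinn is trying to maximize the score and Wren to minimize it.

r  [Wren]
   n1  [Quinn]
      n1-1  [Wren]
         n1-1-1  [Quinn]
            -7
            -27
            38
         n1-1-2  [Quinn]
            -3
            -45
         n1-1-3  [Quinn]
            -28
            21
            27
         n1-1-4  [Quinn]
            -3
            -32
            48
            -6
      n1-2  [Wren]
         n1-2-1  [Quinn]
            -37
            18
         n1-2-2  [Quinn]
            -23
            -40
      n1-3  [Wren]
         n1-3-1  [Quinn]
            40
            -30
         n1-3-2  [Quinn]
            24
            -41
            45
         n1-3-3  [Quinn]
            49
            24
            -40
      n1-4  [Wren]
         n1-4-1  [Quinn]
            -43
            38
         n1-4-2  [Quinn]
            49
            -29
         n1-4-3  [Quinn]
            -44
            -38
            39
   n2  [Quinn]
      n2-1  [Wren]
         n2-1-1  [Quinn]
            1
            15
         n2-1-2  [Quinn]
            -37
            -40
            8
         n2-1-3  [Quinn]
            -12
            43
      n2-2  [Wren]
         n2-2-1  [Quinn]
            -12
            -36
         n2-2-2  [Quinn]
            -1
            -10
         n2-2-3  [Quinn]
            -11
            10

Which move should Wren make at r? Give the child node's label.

n2

n1-1-1 (Quinn): max(-7, -27, 38) = 38
n1-1-2 (Quinn): max(-3, -45) = -3
n1-1-3 (Quinn): max(-28, 21, 27) = 27
n1-1-4 (Quinn): max(-3, -32, 48, -6) = 48
n1-1 (Wren): min(38, -3, 27, 48) = -3
n1-2-1 (Quinn): max(-37, 18) = 18
n1-2-2 (Quinn): max(-23, -40) = -23
n1-2 (Wren): min(18, -23) = -23
n1-3-1 (Quinn): max(40, -30) = 40
n1-3-2 (Quinn): max(24, -41, 45) = 45
n1-3-3 (Quinn): max(49, 24, -40) = 49
n1-3 (Wren): min(40, 45, 49) = 40
n1-4-1 (Quinn): max(-43, 38) = 38
n1-4-2 (Quinn): max(49, -29) = 49
n1-4-3 (Quinn): max(-44, -38, 39) = 39
n1-4 (Wren): min(38, 49, 39) = 38
n1 (Quinn): max(-3, -23, 40, 38) = 40
n2-1-1 (Quinn): max(1, 15) = 15
n2-1-2 (Quinn): max(-37, -40, 8) = 8
n2-1-3 (Quinn): max(-12, 43) = 43
n2-1 (Wren): min(15, 8, 43) = 8
n2-2-1 (Quinn): max(-12, -36) = -12
n2-2-2 (Quinn): max(-1, -10) = -1
n2-2-3 (Quinn): max(-11, 10) = 10
n2-2 (Wren): min(-12, -1, 10) = -12
n2 (Quinn): max(8, -12) = 8
r (Wren): min(40, 8) = 8
Wren at r wants the lowest of {n1=40, n2=8}, so chooses n2.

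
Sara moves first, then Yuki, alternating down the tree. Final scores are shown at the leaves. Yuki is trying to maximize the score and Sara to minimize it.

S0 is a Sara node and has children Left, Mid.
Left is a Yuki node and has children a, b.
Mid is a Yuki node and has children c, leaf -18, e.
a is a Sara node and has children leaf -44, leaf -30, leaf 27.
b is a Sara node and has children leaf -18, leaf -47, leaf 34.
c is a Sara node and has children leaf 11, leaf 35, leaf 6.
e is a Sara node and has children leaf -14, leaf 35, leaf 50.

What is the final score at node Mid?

c (Sara): min(11, 35, 6) = 6
e (Sara): min(-14, 35, 50) = -14
Mid (Yuki): max(6, -18, -14) = 6

6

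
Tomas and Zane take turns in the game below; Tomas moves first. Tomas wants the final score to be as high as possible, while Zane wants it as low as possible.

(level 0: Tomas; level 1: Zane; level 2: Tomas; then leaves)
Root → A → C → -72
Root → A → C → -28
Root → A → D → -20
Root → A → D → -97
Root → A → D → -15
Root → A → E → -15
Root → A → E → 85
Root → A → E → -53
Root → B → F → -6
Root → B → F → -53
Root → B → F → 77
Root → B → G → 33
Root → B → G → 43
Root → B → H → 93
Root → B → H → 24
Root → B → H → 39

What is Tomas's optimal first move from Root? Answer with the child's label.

B

C (Tomas): max(-72, -28) = -28
D (Tomas): max(-20, -97, -15) = -15
E (Tomas): max(-15, 85, -53) = 85
A (Zane): min(-28, -15, 85) = -28
F (Tomas): max(-6, -53, 77) = 77
G (Tomas): max(33, 43) = 43
H (Tomas): max(93, 24, 39) = 93
B (Zane): min(77, 43, 93) = 43
Root (Tomas): max(-28, 43) = 43
Tomas at Root wants the highest of {A=-28, B=43}, so chooses B.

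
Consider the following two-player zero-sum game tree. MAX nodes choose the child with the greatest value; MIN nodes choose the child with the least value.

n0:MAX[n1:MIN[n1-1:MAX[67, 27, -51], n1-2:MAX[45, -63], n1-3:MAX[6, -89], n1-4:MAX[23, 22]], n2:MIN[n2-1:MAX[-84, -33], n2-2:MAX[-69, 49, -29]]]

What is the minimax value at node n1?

n1-1 (MAX): max(67, 27, -51) = 67
n1-2 (MAX): max(45, -63) = 45
n1-3 (MAX): max(6, -89) = 6
n1-4 (MAX): max(23, 22) = 23
n1 (MIN): min(67, 45, 6, 23) = 6

6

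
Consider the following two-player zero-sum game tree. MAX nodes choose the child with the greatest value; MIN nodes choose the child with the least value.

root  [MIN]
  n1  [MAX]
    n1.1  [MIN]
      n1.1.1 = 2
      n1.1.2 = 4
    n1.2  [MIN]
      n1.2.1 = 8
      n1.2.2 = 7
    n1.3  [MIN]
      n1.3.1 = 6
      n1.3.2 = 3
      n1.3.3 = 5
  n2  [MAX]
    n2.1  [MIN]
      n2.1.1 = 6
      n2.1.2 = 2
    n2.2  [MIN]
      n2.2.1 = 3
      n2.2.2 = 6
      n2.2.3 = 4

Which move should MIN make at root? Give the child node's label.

n1.1 (MIN): min(2, 4) = 2
n1.2 (MIN): min(8, 7) = 7
n1.3 (MIN): min(6, 3, 5) = 3
n1 (MAX): max(2, 7, 3) = 7
n2.1 (MIN): min(6, 2) = 2
n2.2 (MIN): min(3, 6, 4) = 3
n2 (MAX): max(2, 3) = 3
root (MIN): min(7, 3) = 3
MIN at root wants the lowest of {n1=7, n2=3}, so chooses n2.

n2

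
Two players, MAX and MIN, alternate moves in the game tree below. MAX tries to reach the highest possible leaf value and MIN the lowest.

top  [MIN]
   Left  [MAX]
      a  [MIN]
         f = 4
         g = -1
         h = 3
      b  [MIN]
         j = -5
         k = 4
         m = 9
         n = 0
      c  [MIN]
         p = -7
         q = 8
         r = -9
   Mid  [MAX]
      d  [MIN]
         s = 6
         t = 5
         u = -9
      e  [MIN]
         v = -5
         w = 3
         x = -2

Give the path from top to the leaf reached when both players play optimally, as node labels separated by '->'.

a (MIN): min(4, -1, 3) = -1
b (MIN): min(-5, 4, 9, 0) = -5
c (MIN): min(-7, 8, -9) = -9
Left (MAX): max(-1, -5, -9) = -1
d (MIN): min(6, 5, -9) = -9
e (MIN): min(-5, 3, -2) = -5
Mid (MAX): max(-9, -5) = -5
top (MIN): min(-1, -5) = -5
At top, MIN picks Mid (lowest: -5).
At Mid, MAX picks e (highest: -5).
At e, MIN picks v (lowest: -5).
Terminal value -5.

top -> Mid -> e -> v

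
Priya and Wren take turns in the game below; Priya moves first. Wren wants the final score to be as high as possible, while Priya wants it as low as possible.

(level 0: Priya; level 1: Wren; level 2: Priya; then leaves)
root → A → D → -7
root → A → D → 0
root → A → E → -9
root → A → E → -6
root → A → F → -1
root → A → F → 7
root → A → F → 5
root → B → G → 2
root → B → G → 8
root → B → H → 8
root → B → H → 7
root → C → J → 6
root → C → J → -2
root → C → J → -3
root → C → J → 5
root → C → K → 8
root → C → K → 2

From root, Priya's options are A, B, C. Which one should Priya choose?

D (Priya): min(-7, 0) = -7
E (Priya): min(-9, -6) = -9
F (Priya): min(-1, 7, 5) = -1
A (Wren): max(-7, -9, -1) = -1
G (Priya): min(2, 8) = 2
H (Priya): min(8, 7) = 7
B (Wren): max(2, 7) = 7
J (Priya): min(6, -2, -3, 5) = -3
K (Priya): min(8, 2) = 2
C (Wren): max(-3, 2) = 2
root (Priya): min(-1, 7, 2) = -1
Priya at root wants the lowest of {A=-1, B=7, C=2}, so chooses A.

A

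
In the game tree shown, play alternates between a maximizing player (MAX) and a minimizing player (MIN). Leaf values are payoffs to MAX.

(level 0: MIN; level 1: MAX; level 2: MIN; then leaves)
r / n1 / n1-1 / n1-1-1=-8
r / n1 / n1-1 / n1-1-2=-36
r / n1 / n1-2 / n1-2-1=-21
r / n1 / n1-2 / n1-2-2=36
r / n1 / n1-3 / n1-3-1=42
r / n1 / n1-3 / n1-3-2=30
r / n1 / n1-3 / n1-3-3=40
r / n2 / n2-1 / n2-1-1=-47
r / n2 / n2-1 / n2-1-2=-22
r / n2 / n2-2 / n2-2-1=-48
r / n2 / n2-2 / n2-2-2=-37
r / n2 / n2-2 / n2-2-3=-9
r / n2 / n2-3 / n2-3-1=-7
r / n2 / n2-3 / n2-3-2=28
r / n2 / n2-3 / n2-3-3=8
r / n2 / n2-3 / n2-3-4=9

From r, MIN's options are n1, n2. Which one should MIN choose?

n2

n1-1 (MIN): min(-8, -36) = -36
n1-2 (MIN): min(-21, 36) = -21
n1-3 (MIN): min(42, 30, 40) = 30
n1 (MAX): max(-36, -21, 30) = 30
n2-1 (MIN): min(-47, -22) = -47
n2-2 (MIN): min(-48, -37, -9) = -48
n2-3 (MIN): min(-7, 28, 8, 9) = -7
n2 (MAX): max(-47, -48, -7) = -7
r (MIN): min(30, -7) = -7
MIN at r wants the lowest of {n1=30, n2=-7}, so chooses n2.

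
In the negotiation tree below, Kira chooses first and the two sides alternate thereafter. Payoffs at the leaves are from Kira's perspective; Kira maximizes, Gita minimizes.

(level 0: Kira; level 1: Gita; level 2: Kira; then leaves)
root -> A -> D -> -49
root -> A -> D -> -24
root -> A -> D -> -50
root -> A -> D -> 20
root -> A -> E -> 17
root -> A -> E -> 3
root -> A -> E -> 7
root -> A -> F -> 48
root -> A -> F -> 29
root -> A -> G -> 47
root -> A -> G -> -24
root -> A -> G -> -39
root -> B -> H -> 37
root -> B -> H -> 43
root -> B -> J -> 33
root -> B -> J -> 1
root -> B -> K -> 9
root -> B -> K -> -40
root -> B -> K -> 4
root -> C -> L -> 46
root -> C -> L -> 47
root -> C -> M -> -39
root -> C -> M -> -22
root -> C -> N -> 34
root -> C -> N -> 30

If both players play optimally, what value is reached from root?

17

D (Kira): max(-49, -24, -50, 20) = 20
E (Kira): max(17, 3, 7) = 17
F (Kira): max(48, 29) = 48
G (Kira): max(47, -24, -39) = 47
A (Gita): min(20, 17, 48, 47) = 17
H (Kira): max(37, 43) = 43
J (Kira): max(33, 1) = 33
K (Kira): max(9, -40, 4) = 9
B (Gita): min(43, 33, 9) = 9
L (Kira): max(46, 47) = 47
M (Kira): max(-39, -22) = -22
N (Kira): max(34, 30) = 34
C (Gita): min(47, -22, 34) = -22
root (Kira): max(17, 9, -22) = 17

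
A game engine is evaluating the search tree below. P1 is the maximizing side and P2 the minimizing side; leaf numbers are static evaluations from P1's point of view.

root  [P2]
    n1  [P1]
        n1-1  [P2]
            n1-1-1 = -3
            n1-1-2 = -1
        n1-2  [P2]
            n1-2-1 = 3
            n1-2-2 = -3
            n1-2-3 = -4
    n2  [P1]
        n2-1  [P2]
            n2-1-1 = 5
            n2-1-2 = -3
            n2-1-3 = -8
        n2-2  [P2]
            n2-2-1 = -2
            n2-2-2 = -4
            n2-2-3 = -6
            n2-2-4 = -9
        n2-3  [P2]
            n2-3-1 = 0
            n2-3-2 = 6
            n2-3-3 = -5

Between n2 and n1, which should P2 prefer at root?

n2

n2-1 (P2): min(5, -3, -8) = -8
n2-2 (P2): min(-2, -4, -6, -9) = -9
n2-3 (P2): min(0, 6, -5) = -5
n2 (P1): max(-8, -9, -5) = -5
n1-1 (P2): min(-3, -1) = -3
n1-2 (P2): min(3, -3, -4) = -4
n1 (P1): max(-3, -4) = -3
P2 prefers the lower value; n2=-5, n1=-3. n2 is better since -5 < -3.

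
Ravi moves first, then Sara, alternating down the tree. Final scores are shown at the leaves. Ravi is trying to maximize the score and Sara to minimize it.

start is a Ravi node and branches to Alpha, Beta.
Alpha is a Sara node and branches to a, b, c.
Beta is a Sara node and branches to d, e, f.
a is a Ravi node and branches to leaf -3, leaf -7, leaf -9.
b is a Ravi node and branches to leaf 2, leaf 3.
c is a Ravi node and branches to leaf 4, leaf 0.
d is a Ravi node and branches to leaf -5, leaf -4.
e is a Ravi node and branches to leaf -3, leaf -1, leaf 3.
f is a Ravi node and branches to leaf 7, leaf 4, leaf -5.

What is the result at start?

-3

a (Ravi): max(-3, -7, -9) = -3
b (Ravi): max(2, 3) = 3
c (Ravi): max(4, 0) = 4
Alpha (Sara): min(-3, 3, 4) = -3
d (Ravi): max(-5, -4) = -4
e (Ravi): max(-3, -1, 3) = 3
f (Ravi): max(7, 4, -5) = 7
Beta (Sara): min(-4, 3, 7) = -4
start (Ravi): max(-3, -4) = -3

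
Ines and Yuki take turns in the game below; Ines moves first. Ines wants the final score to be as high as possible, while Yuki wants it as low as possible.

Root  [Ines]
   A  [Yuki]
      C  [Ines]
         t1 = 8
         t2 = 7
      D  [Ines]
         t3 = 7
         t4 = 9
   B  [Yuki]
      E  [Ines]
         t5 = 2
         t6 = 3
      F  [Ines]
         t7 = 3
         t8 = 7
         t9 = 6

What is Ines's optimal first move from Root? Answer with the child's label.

A

C (Ines): max(8, 7) = 8
D (Ines): max(7, 9) = 9
A (Yuki): min(8, 9) = 8
E (Ines): max(2, 3) = 3
F (Ines): max(3, 7, 6) = 7
B (Yuki): min(3, 7) = 3
Root (Ines): max(8, 3) = 8
Ines at Root wants the highest of {A=8, B=3}, so chooses A.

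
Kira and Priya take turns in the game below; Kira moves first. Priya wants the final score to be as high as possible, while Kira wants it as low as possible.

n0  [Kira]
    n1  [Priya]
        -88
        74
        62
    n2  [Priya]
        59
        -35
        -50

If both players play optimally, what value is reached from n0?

n1 (Priya): max(-88, 74, 62) = 74
n2 (Priya): max(59, -35, -50) = 59
n0 (Kira): min(74, 59) = 59

59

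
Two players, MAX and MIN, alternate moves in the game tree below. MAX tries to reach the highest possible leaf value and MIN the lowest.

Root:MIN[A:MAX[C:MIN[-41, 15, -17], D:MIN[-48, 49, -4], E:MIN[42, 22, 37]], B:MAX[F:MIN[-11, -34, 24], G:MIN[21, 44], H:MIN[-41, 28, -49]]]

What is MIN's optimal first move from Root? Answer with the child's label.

C (MIN): min(-41, 15, -17) = -41
D (MIN): min(-48, 49, -4) = -48
E (MIN): min(42, 22, 37) = 22
A (MAX): max(-41, -48, 22) = 22
F (MIN): min(-11, -34, 24) = -34
G (MIN): min(21, 44) = 21
H (MIN): min(-41, 28, -49) = -49
B (MAX): max(-34, 21, -49) = 21
Root (MIN): min(22, 21) = 21
MIN at Root wants the lowest of {A=22, B=21}, so chooses B.

B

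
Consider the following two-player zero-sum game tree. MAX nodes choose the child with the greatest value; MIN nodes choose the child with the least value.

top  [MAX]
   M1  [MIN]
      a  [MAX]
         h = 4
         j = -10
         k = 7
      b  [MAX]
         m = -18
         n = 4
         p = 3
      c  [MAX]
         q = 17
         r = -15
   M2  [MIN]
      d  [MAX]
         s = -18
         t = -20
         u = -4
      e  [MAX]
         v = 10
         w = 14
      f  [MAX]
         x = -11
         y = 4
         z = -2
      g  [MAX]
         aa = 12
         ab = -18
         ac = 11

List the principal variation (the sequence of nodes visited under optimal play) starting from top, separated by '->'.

a (MAX): max(4, -10, 7) = 7
b (MAX): max(-18, 4, 3) = 4
c (MAX): max(17, -15) = 17
M1 (MIN): min(7, 4, 17) = 4
d (MAX): max(-18, -20, -4) = -4
e (MAX): max(10, 14) = 14
f (MAX): max(-11, 4, -2) = 4
g (MAX): max(12, -18, 11) = 12
M2 (MIN): min(-4, 14, 4, 12) = -4
top (MAX): max(4, -4) = 4
At top, MAX picks M1 (highest: 4).
At M1, MIN picks b (lowest: 4).
At b, MAX picks n (highest: 4).
Terminal value 4.

top -> M1 -> b -> n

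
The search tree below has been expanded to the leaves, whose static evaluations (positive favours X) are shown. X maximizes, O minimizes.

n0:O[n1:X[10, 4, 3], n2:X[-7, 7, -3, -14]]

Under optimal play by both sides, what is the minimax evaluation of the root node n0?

n1 (X): max(10, 4, 3) = 10
n2 (X): max(-7, 7, -3, -14) = 7
n0 (O): min(10, 7) = 7

7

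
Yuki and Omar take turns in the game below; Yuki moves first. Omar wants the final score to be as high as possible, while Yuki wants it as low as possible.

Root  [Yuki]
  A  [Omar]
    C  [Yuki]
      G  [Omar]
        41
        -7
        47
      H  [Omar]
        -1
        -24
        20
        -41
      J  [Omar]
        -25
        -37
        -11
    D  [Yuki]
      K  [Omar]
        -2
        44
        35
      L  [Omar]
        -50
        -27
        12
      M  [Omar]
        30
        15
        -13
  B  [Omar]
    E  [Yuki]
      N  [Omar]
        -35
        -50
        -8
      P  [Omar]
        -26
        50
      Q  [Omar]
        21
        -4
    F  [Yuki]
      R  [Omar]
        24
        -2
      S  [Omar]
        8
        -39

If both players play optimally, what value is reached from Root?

G (Omar): max(41, -7, 47) = 47
H (Omar): max(-1, -24, 20, -41) = 20
J (Omar): max(-25, -37, -11) = -11
C (Yuki): min(47, 20, -11) = -11
K (Omar): max(-2, 44, 35) = 44
L (Omar): max(-50, -27, 12) = 12
M (Omar): max(30, 15, -13) = 30
D (Yuki): min(44, 12, 30) = 12
A (Omar): max(-11, 12) = 12
N (Omar): max(-35, -50, -8) = -8
P (Omar): max(-26, 50) = 50
Q (Omar): max(21, -4) = 21
E (Yuki): min(-8, 50, 21) = -8
R (Omar): max(24, -2) = 24
S (Omar): max(8, -39) = 8
F (Yuki): min(24, 8) = 8
B (Omar): max(-8, 8) = 8
Root (Yuki): min(12, 8) = 8

8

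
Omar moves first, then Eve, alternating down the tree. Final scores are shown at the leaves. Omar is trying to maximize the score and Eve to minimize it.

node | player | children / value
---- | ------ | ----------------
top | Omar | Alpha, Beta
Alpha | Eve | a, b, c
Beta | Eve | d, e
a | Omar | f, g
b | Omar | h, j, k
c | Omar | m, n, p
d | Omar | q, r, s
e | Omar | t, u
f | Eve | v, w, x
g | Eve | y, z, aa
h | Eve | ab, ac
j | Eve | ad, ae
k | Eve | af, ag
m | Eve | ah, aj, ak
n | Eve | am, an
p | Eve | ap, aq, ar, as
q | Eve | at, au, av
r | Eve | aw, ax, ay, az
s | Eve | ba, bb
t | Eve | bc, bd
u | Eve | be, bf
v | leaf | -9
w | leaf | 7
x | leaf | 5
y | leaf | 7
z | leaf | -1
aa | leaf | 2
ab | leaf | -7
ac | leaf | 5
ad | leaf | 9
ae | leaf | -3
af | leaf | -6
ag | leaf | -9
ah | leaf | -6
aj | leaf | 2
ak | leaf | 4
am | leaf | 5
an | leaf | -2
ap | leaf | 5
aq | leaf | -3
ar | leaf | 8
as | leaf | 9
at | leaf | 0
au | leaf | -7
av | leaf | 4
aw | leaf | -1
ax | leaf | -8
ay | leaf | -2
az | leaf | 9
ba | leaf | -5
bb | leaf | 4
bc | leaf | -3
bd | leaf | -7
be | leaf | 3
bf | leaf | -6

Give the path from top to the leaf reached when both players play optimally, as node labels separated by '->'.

top -> Alpha -> b -> j -> ae

f (Eve): min(-9, 7, 5) = -9
g (Eve): min(7, -1, 2) = -1
a (Omar): max(-9, -1) = -1
h (Eve): min(-7, 5) = -7
j (Eve): min(9, -3) = -3
k (Eve): min(-6, -9) = -9
b (Omar): max(-7, -3, -9) = -3
m (Eve): min(-6, 2, 4) = -6
n (Eve): min(5, -2) = -2
p (Eve): min(5, -3, 8, 9) = -3
c (Omar): max(-6, -2, -3) = -2
Alpha (Eve): min(-1, -3, -2) = -3
q (Eve): min(0, -7, 4) = -7
r (Eve): min(-1, -8, -2, 9) = -8
s (Eve): min(-5, 4) = -5
d (Omar): max(-7, -8, -5) = -5
t (Eve): min(-3, -7) = -7
u (Eve): min(3, -6) = -6
e (Omar): max(-7, -6) = -6
Beta (Eve): min(-5, -6) = -6
top (Omar): max(-3, -6) = -3
At top, Omar picks Alpha (highest: -3).
At Alpha, Eve picks b (lowest: -3).
At b, Omar picks j (highest: -3).
At j, Eve picks ae (lowest: -3).
Terminal value -3.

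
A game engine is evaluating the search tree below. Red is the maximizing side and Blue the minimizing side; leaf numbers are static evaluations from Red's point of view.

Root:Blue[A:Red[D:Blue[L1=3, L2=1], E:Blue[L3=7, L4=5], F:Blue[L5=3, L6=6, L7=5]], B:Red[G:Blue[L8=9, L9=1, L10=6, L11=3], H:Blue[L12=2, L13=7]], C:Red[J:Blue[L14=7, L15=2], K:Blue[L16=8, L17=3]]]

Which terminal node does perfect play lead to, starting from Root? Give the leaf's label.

D (Blue): min(3, 1) = 1
E (Blue): min(7, 5) = 5
F (Blue): min(3, 6, 5) = 3
A (Red): max(1, 5, 3) = 5
G (Blue): min(9, 1, 6, 3) = 1
H (Blue): min(2, 7) = 2
B (Red): max(1, 2) = 2
J (Blue): min(7, 2) = 2
K (Blue): min(8, 3) = 3
C (Red): max(2, 3) = 3
Root (Blue): min(5, 2, 3) = 2
At Root, Blue picks B (lowest: 2).
At B, Red picks H (highest: 2).
At H, Blue picks L12 (lowest: 2).
Terminal value 2.

L12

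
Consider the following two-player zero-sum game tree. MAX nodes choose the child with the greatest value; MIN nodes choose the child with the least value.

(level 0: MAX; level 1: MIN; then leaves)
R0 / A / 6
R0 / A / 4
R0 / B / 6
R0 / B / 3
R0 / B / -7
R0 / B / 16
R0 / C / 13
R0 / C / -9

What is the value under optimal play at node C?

-9

C (MIN): min(13, -9) = -9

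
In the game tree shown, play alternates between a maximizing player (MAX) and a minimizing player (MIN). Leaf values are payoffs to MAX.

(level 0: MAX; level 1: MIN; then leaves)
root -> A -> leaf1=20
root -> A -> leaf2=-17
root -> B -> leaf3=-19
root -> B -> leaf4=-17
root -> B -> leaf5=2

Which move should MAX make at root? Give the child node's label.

A (MIN): min(20, -17) = -17
B (MIN): min(-19, -17, 2) = -19
root (MAX): max(-17, -19) = -17
MAX at root wants the highest of {A=-17, B=-19}, so chooses A.

A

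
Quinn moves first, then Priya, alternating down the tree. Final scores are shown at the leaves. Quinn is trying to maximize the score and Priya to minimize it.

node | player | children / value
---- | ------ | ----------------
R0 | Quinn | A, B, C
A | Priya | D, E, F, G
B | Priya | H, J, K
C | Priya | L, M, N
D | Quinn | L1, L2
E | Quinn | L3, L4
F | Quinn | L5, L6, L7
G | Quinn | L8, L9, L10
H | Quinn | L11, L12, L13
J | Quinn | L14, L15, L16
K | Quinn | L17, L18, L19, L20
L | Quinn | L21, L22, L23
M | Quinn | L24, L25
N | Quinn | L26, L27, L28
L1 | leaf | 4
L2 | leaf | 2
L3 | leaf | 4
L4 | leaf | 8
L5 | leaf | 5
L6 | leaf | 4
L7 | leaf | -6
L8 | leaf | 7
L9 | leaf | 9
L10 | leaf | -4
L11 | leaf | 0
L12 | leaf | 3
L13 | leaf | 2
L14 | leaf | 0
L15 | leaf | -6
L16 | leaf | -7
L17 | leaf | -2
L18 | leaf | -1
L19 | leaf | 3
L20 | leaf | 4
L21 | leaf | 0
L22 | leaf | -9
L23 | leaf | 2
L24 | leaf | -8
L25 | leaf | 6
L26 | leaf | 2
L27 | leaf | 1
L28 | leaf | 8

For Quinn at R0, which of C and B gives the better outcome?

L (Quinn): max(0, -9, 2) = 2
M (Quinn): max(-8, 6) = 6
N (Quinn): max(2, 1, 8) = 8
C (Priya): min(2, 6, 8) = 2
H (Quinn): max(0, 3, 2) = 3
J (Quinn): max(0, -6, -7) = 0
K (Quinn): max(-2, -1, 3, 4) = 4
B (Priya): min(3, 0, 4) = 0
Quinn prefers the higher value; C=2, B=0. C is better since 2 > 0.

C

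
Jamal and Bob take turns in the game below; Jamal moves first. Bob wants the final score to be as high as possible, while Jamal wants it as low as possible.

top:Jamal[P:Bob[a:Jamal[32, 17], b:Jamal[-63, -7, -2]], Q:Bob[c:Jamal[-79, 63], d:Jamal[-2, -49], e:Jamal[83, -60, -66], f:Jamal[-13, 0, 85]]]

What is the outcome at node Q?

c (Jamal): min(-79, 63) = -79
d (Jamal): min(-2, -49) = -49
e (Jamal): min(83, -60, -66) = -66
f (Jamal): min(-13, 0, 85) = -13
Q (Bob): max(-79, -49, -66, -13) = -13

-13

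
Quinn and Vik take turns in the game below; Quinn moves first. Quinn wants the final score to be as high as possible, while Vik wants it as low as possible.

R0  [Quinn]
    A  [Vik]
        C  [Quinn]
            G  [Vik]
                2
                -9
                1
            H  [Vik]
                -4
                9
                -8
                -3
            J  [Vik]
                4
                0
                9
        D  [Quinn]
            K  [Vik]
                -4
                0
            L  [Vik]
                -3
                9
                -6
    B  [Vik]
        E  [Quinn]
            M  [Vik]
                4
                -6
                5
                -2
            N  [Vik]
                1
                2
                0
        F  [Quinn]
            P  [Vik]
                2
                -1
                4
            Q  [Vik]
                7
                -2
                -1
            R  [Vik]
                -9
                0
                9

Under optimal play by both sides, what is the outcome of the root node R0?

-1

G (Vik): min(2, -9, 1) = -9
H (Vik): min(-4, 9, -8, -3) = -8
J (Vik): min(4, 0, 9) = 0
C (Quinn): max(-9, -8, 0) = 0
K (Vik): min(-4, 0) = -4
L (Vik): min(-3, 9, -6) = -6
D (Quinn): max(-4, -6) = -4
A (Vik): min(0, -4) = -4
M (Vik): min(4, -6, 5, -2) = -6
N (Vik): min(1, 2, 0) = 0
E (Quinn): max(-6, 0) = 0
P (Vik): min(2, -1, 4) = -1
Q (Vik): min(7, -2, -1) = -2
R (Vik): min(-9, 0, 9) = -9
F (Quinn): max(-1, -2, -9) = -1
B (Vik): min(0, -1) = -1
R0 (Quinn): max(-4, -1) = -1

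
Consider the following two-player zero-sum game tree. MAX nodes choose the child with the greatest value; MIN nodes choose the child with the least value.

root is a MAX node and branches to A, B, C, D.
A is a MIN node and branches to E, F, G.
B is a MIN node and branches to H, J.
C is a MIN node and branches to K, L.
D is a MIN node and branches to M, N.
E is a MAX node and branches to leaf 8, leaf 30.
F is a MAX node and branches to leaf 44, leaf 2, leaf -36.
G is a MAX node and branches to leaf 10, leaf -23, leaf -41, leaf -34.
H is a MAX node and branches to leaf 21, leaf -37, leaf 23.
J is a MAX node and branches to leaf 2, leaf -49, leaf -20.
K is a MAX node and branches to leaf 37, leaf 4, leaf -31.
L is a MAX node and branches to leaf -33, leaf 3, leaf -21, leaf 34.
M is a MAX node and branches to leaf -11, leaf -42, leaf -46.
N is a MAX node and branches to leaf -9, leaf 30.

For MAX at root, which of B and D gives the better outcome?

B

H (MAX): max(21, -37, 23) = 23
J (MAX): max(2, -49, -20) = 2
B (MIN): min(23, 2) = 2
M (MAX): max(-11, -42, -46) = -11
N (MAX): max(-9, 30) = 30
D (MIN): min(-11, 30) = -11
MAX prefers the higher value; B=2, D=-11. B is better since 2 > -11.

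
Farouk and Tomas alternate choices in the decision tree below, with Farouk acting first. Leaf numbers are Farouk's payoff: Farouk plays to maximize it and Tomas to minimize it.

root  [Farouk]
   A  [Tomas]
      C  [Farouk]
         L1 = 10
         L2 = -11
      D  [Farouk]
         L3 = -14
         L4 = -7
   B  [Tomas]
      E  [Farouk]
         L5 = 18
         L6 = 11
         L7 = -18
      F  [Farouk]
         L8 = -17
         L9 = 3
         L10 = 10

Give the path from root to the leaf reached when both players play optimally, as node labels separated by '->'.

root -> B -> F -> L10

C (Farouk): max(10, -11) = 10
D (Farouk): max(-14, -7) = -7
A (Tomas): min(10, -7) = -7
E (Farouk): max(18, 11, -18) = 18
F (Farouk): max(-17, 3, 10) = 10
B (Tomas): min(18, 10) = 10
root (Farouk): max(-7, 10) = 10
At root, Farouk picks B (highest: 10).
At B, Tomas picks F (lowest: 10).
At F, Farouk picks L10 (highest: 10).
Terminal value 10.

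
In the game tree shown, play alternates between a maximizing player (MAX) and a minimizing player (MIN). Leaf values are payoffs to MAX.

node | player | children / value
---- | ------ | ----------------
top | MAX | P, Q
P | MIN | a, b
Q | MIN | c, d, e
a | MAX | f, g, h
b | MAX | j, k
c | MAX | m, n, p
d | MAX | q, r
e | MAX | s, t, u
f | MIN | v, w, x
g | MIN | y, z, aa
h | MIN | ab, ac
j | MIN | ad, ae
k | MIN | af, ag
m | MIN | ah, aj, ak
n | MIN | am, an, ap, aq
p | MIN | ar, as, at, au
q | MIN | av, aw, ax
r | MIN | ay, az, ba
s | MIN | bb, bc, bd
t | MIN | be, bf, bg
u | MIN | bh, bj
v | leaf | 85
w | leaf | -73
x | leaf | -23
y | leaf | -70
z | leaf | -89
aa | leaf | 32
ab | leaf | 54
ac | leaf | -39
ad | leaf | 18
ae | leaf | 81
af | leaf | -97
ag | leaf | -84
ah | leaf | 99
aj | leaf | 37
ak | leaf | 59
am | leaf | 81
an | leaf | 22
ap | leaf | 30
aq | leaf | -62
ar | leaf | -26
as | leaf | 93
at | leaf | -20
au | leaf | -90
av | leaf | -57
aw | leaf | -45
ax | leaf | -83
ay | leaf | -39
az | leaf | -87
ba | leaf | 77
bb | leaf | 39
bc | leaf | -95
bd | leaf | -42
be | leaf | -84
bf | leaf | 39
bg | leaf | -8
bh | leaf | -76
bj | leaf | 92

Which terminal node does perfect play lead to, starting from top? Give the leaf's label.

f (MIN): min(85, -73, -23) = -73
g (MIN): min(-70, -89, 32) = -89
h (MIN): min(54, -39) = -39
a (MAX): max(-73, -89, -39) = -39
j (MIN): min(18, 81) = 18
k (MIN): min(-97, -84) = -97
b (MAX): max(18, -97) = 18
P (MIN): min(-39, 18) = -39
m (MIN): min(99, 37, 59) = 37
n (MIN): min(81, 22, 30, -62) = -62
p (MIN): min(-26, 93, -20, -90) = -90
c (MAX): max(37, -62, -90) = 37
q (MIN): min(-57, -45, -83) = -83
r (MIN): min(-39, -87, 77) = -87
d (MAX): max(-83, -87) = -83
s (MIN): min(39, -95, -42) = -95
t (MIN): min(-84, 39, -8) = -84
u (MIN): min(-76, 92) = -76
e (MAX): max(-95, -84, -76) = -76
Q (MIN): min(37, -83, -76) = -83
top (MAX): max(-39, -83) = -39
At top, MAX picks P (highest: -39).
At P, MIN picks a (lowest: -39).
At a, MAX picks h (highest: -39).
At h, MIN picks ac (lowest: -39).
Terminal value -39.

ac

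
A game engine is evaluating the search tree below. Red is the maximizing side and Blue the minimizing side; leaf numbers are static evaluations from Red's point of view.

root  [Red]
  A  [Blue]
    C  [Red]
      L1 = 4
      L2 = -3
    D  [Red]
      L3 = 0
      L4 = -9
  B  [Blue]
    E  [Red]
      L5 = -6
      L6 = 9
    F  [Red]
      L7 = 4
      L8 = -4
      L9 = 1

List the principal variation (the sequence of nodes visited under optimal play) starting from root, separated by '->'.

root -> B -> F -> L7

C (Red): max(4, -3) = 4
D (Red): max(0, -9) = 0
A (Blue): min(4, 0) = 0
E (Red): max(-6, 9) = 9
F (Red): max(4, -4, 1) = 4
B (Blue): min(9, 4) = 4
root (Red): max(0, 4) = 4
At root, Red picks B (highest: 4).
At B, Blue picks F (lowest: 4).
At F, Red picks L7 (highest: 4).
Terminal value 4.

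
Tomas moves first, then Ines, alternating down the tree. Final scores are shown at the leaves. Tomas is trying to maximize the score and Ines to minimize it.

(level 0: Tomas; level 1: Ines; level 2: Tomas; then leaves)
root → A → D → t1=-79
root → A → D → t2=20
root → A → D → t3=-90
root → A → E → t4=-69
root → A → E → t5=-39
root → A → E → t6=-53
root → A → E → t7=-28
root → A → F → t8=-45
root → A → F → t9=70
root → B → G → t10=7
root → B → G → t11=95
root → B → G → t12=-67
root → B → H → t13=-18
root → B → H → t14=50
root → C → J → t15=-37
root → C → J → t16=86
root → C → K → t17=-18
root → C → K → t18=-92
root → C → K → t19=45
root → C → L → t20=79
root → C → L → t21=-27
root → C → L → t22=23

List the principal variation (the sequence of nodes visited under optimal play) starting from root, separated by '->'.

root -> B -> H -> t14

D (Tomas): max(-79, 20, -90) = 20
E (Tomas): max(-69, -39, -53, -28) = -28
F (Tomas): max(-45, 70) = 70
A (Ines): min(20, -28, 70) = -28
G (Tomas): max(7, 95, -67) = 95
H (Tomas): max(-18, 50) = 50
B (Ines): min(95, 50) = 50
J (Tomas): max(-37, 86) = 86
K (Tomas): max(-18, -92, 45) = 45
L (Tomas): max(79, -27, 23) = 79
C (Ines): min(86, 45, 79) = 45
root (Tomas): max(-28, 50, 45) = 50
At root, Tomas picks B (highest: 50).
At B, Ines picks H (lowest: 50).
At H, Tomas picks t14 (highest: 50).
Terminal value 50.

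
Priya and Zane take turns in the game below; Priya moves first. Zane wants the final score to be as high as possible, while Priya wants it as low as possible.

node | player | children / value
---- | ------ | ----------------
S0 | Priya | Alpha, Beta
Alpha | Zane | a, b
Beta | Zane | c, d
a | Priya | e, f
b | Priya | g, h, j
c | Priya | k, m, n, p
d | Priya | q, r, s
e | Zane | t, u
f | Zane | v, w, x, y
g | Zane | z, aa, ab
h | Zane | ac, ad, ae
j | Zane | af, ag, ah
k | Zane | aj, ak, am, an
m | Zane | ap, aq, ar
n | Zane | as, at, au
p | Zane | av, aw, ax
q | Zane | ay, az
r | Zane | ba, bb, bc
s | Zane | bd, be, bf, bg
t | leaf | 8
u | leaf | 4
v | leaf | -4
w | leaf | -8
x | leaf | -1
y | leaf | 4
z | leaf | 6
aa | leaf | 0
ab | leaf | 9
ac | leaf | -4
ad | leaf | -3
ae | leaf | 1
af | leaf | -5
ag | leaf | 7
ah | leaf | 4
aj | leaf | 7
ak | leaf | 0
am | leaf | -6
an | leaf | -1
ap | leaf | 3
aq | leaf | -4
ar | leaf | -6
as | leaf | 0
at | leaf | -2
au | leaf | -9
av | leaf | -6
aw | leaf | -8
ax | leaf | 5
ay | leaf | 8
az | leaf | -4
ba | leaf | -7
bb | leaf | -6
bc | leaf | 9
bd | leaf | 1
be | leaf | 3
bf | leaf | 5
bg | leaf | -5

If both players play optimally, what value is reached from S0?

e (Zane): max(8, 4) = 8
f (Zane): max(-4, -8, -1, 4) = 4
a (Priya): min(8, 4) = 4
g (Zane): max(6, 0, 9) = 9
h (Zane): max(-4, -3, 1) = 1
j (Zane): max(-5, 7, 4) = 7
b (Priya): min(9, 1, 7) = 1
Alpha (Zane): max(4, 1) = 4
k (Zane): max(7, 0, -6, -1) = 7
m (Zane): max(3, -4, -6) = 3
n (Zane): max(0, -2, -9) = 0
p (Zane): max(-6, -8, 5) = 5
c (Priya): min(7, 3, 0, 5) = 0
q (Zane): max(8, -4) = 8
r (Zane): max(-7, -6, 9) = 9
s (Zane): max(1, 3, 5, -5) = 5
d (Priya): min(8, 9, 5) = 5
Beta (Zane): max(0, 5) = 5
S0 (Priya): min(4, 5) = 4

4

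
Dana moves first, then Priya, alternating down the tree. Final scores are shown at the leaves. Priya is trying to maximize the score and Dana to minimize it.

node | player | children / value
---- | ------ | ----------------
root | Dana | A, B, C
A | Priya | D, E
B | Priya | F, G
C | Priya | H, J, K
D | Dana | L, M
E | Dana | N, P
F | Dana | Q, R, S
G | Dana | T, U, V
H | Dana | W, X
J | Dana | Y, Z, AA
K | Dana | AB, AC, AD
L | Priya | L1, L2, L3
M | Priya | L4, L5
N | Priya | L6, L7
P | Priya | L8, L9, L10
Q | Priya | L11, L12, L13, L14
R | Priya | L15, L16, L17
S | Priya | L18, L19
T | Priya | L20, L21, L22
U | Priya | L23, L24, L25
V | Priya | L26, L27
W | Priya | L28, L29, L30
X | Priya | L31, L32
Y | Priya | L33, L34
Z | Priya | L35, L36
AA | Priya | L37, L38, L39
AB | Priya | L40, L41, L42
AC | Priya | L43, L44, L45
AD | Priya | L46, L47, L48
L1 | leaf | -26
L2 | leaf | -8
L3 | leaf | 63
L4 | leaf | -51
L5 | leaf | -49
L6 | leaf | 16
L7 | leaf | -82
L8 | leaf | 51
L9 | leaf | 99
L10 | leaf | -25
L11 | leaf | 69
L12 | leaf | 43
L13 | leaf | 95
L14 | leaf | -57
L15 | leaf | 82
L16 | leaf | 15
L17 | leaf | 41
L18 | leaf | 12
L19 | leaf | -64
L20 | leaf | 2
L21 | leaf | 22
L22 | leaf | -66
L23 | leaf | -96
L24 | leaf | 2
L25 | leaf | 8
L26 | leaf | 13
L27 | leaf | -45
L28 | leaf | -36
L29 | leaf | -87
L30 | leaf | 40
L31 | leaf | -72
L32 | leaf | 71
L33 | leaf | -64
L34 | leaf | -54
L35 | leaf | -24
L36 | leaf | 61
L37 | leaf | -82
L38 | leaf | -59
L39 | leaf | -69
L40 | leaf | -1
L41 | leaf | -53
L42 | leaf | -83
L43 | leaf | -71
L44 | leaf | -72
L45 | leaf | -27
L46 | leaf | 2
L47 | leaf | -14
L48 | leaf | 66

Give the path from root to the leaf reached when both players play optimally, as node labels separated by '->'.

root -> B -> F -> S -> L18

L (Priya): max(-26, -8, 63) = 63
M (Priya): max(-51, -49) = -49
D (Dana): min(63, -49) = -49
N (Priya): max(16, -82) = 16
P (Priya): max(51, 99, -25) = 99
E (Dana): min(16, 99) = 16
A (Priya): max(-49, 16) = 16
Q (Priya): max(69, 43, 95, -57) = 95
R (Priya): max(82, 15, 41) = 82
S (Priya): max(12, -64) = 12
F (Dana): min(95, 82, 12) = 12
T (Priya): max(2, 22, -66) = 22
U (Priya): max(-96, 2, 8) = 8
V (Priya): max(13, -45) = 13
G (Dana): min(22, 8, 13) = 8
B (Priya): max(12, 8) = 12
W (Priya): max(-36, -87, 40) = 40
X (Priya): max(-72, 71) = 71
H (Dana): min(40, 71) = 40
Y (Priya): max(-64, -54) = -54
Z (Priya): max(-24, 61) = 61
AA (Priya): max(-82, -59, -69) = -59
J (Dana): min(-54, 61, -59) = -59
AB (Priya): max(-1, -53, -83) = -1
AC (Priya): max(-71, -72, -27) = -27
AD (Priya): max(2, -14, 66) = 66
K (Dana): min(-1, -27, 66) = -27
C (Priya): max(40, -59, -27) = 40
root (Dana): min(16, 12, 40) = 12
At root, Dana picks B (lowest: 12).
At B, Priya picks F (highest: 12).
At F, Dana picks S (lowest: 12).
At S, Priya picks L18 (highest: 12).
Terminal value 12.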